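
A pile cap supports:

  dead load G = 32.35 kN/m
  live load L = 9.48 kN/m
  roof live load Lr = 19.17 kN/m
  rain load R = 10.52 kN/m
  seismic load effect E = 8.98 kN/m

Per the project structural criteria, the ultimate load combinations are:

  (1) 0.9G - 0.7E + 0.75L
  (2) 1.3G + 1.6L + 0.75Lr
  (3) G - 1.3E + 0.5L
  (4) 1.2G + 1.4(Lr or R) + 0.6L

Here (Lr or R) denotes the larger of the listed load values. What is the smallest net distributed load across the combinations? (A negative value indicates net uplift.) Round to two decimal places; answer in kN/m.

(Lr or R) → Lr = 19.17 kN/m.
(1) 0.9(32.35) - 0.7(8.98) + 0.75(9.48) = 29.94
(2) 1.3(32.35) + 1.6(9.48) + 0.75(19.17) = 71.60
(3) 1.0(32.35) - 1.3(8.98) + 0.5(9.48) = 25.42
(4) 1.2(32.35) + 1.4(19.17) + 0.6(9.48) = 71.35
Combination 3 gives the minimum: 25.42 kN/m.

25.42 kN/m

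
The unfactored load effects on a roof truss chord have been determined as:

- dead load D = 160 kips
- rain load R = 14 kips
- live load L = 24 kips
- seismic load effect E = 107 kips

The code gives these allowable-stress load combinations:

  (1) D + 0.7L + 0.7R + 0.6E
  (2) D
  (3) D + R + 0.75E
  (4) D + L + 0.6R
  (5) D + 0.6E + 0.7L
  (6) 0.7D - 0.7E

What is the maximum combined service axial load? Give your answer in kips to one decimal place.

(1) 1.0(160) + 0.7(24) + 0.7(14) + 0.6(107) = 160.0 + 16.8 + 9.8 + 64.2 = 250.8
(2) 1.0(160) = 160.0
(3) 1.0(160) + 1.0(14) + 0.75(107) = 160.0 + 14.0 + 80.3 = 254.3
(4) 1.0(160) + 1.0(24) + 0.6(14) = 160.0 + 24.0 + 8.4 = 192.4
(5) 1.0(160) + 0.6(107) + 0.7(24) = 160.0 + 64.2 + 16.8 = 241.0
(6) 0.7(160) - 0.7(107) = 112.0 - 74.9 = 37.1
The controlling combination is 3, giving 254.3 kips.

254.3 kips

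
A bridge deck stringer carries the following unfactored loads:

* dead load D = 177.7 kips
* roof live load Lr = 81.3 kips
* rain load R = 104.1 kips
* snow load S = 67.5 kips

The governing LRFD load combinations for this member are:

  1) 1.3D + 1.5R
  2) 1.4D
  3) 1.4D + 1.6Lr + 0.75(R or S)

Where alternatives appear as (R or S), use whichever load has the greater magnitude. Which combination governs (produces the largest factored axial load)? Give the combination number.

(R or S) → R = 104.1 kips.
1) 1.3(177.7) + 1.5(104.1) = 231.0 + 156.2 = 387.2
2) 1.4(177.7) = 248.8
3) 1.4(177.7) + 1.6(81.3) + 0.75(104.1) = 456.9
The largest value is 456.9 kips from combination 3.

Combination 3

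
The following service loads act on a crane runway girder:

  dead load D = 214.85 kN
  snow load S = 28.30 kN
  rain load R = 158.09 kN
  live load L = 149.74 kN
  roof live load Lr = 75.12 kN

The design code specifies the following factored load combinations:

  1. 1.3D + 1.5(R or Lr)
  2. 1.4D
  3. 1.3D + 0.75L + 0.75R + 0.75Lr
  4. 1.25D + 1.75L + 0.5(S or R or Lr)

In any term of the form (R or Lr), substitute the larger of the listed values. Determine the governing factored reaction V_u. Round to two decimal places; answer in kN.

609.65 kN

(R or Lr) → R = 158.09 kN; (S or R or Lr) → R = 158.09 kN.
1. 1.3(214.85) + 1.5(158.09) = 516.44
2. 1.4(214.85) = 300.79
3. 1.3(214.85) + 0.75(149.74) + 0.75(158.09) + 0.75(75.12) = 566.52
4. 1.25(214.85) + 1.75(149.74) + 0.5(158.09) = 609.65
Combination 4 governs: V_u = 609.65 kN.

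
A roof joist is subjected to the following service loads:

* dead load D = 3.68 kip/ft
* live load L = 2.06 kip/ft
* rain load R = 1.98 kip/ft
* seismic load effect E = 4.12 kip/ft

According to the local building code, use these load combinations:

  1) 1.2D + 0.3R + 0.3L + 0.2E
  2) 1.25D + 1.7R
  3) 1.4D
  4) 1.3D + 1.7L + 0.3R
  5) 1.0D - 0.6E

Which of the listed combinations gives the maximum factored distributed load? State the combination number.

1) 1.2(3.68) + 0.3(1.98) + 0.3(2.06) + 0.2(4.12) = 4.42 + 0.59 + 0.62 + 0.82 = 6.45
2) 1.25(3.68) + 1.7(1.98) = 4.60 + 3.37 = 7.97
3) 1.4(3.68) = 5.15
4) 1.3(3.68) + 1.7(2.06) + 0.3(1.98) = 8.88
5) 1.0(3.68) - 0.6(4.12) = 3.68 - 2.47 = 1.21
The largest value is 8.88 kip/ft from combination 4.

Combination 4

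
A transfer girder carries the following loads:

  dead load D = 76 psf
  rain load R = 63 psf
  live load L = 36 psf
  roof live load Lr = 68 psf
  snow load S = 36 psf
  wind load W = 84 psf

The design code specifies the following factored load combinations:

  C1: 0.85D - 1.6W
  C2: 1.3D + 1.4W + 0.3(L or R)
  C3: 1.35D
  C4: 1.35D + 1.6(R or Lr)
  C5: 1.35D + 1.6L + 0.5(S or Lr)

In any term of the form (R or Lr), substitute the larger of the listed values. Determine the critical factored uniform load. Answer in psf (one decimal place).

(L or R) → R = 63 psf; (R or Lr) → Lr = 68 psf; (S or Lr) → Lr = 68 psf.
C1: 0.85(76) - 1.6(84) = -69.8
C2: 1.3(76) + 1.4(84) + 0.3(63) = 235.3
C3: 1.35(76) = 102.6
C4: 1.35(76) + 1.6(68) = 211.4
C5: 1.35(76) + 1.6(36) + 0.5(68) = 194.2
The controlling combination is 2, giving 235.3 psf.

235.3 psf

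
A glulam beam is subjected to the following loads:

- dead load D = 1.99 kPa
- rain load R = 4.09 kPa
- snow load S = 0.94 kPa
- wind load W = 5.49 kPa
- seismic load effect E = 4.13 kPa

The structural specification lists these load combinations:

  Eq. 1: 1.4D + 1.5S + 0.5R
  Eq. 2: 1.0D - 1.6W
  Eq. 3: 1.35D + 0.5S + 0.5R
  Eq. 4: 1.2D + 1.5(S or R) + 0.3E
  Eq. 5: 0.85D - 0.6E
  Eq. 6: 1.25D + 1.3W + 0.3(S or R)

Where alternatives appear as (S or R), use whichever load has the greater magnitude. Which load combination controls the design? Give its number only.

Combination 6

(S or R) → R = 4.09 kPa.
Eq. 1: 1.4(1.99) + 1.5(0.94) + 0.5(4.09) = 6.24
Eq. 2: 1.0(1.99) - 1.6(5.49) = 1.99 - 8.78 = -6.79
Eq. 3: 1.35(1.99) + 0.5(0.94) + 0.5(4.09) = 5.20
Eq. 4: 1.2(1.99) + 1.5(4.09) + 0.3(4.13) = 9.76
Eq. 5: 0.85(1.99) - 0.6(4.13) = 1.69 - 2.48 = -0.79
Eq. 6: 1.25(1.99) + 1.3(5.49) + 0.3(4.09) = 10.85
The largest value is 10.85 kPa from combination 6.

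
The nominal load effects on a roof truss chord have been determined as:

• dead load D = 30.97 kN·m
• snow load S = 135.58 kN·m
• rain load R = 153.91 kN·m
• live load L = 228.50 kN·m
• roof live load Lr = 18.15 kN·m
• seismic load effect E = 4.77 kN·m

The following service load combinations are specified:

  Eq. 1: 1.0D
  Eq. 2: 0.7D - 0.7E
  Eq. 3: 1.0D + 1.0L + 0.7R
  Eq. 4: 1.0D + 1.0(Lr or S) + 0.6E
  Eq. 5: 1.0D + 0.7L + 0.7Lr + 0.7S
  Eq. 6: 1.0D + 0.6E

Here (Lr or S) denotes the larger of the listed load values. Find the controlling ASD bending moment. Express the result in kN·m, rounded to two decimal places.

(Lr or S) → S = 135.58 kN·m.
Eq. 1: 1.0(30.97) = 30.97
Eq. 2: 0.7(30.97) - 0.7(4.77) = 21.68 - 3.34 = 18.34
Eq. 3: 1.0(30.97) + 1.0(228.50) + 0.7(153.91) = 30.97 + 228.50 + 107.74 = 367.21
Eq. 4: 1.0(30.97) + 1.0(135.58) + 0.6(4.77) = 30.97 + 135.58 + 2.86 = 169.41
Eq. 5: 1.0(30.97) + 0.7(228.50) + 0.7(18.15) + 0.7(135.58) = 298.53
Eq. 6: 1.0(30.97) + 0.6(4.77) = 30.97 + 2.86 = 33.83
Combination 3 governs: M = 367.21 kN·m.

367.21 kN·m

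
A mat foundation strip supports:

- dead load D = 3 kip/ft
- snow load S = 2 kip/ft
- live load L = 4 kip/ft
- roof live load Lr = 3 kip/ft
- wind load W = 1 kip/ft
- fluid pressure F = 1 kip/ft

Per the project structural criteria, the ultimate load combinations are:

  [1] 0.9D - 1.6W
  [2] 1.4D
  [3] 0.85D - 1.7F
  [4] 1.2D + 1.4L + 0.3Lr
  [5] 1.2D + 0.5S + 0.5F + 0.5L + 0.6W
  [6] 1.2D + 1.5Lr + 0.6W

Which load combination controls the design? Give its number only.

[1] 0.9(3) - 1.6(1) = 1.1
[2] 1.4(3) = 4.2
[3] 0.85(3) - 1.7(1) = 0.9
[4] 1.2(3) + 1.4(4) + 0.3(3) = 10.1
[5] 1.2(3) + 0.5(2) + 0.5(1) + 0.5(4) + 0.6(1) = 7.7
[6] 1.2(3) + 1.5(3) + 0.6(1) = 8.7
The largest value is 10.1 kip/ft from combination 4.

Combination 4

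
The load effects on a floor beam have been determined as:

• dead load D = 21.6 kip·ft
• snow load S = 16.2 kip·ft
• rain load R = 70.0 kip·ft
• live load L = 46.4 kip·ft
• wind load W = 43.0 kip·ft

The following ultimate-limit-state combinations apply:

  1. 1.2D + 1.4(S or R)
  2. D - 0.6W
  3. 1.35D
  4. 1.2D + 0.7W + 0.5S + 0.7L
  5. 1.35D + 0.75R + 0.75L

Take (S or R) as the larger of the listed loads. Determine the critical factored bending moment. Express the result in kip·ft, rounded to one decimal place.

(S or R) → R = 70.0 kip·ft.
1. 1.2(21.6) + 1.4(70.0) = 123.9
2. 1.0(21.6) - 0.6(43.0) = -4.2
3. 1.35(21.6) = 29.2
4. 1.2(21.6) + 0.7(43.0) + 0.5(16.2) + 0.7(46.4) = 96.6
5. 1.35(21.6) + 0.75(70.0) + 0.75(46.4) = 116.5
Maximum is from combination 1.

123.9 kip·ft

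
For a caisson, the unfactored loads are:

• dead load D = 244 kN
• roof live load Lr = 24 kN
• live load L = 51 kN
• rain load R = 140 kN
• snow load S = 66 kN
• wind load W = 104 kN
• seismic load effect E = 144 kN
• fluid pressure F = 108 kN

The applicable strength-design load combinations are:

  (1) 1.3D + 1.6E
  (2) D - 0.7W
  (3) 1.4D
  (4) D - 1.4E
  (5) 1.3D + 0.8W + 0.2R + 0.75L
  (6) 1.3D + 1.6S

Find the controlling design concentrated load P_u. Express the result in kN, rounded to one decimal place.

547.6 kN

(1) 1.3(244) + 1.6(144) = 317.2 + 230.4 = 547.6
(2) 1.0(244) - 0.7(104) = 244.0 - 72.8 = 171.2
(3) 1.4(244) = 341.6
(4) 1.0(244) - 1.4(144) = 244.0 - 201.6 = 42.4
(5) 1.3(244) + 0.8(104) + 0.2(140) + 0.75(51) = 317.2 + 83.2 + 28.0 + 38.3 = 466.7
(6) 1.3(244) + 1.6(66) = 317.2 + 105.6 = 422.8
Combination 1 governs: P_u = 547.6 kN.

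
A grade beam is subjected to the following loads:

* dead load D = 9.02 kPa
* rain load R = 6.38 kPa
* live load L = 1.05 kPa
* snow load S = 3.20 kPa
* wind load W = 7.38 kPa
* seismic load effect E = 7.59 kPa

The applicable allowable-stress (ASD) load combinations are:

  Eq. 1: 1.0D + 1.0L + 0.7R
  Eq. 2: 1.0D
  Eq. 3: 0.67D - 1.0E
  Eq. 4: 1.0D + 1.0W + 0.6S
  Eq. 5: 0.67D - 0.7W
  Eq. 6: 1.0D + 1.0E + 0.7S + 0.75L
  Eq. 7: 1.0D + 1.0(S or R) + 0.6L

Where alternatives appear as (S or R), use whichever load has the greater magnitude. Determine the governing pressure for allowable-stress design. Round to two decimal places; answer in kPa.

(S or R) → R = 6.38 kPa.
Eq. 1: 1.0(9.02) + 1.0(1.05) + 0.7(6.38) = 14.54
Eq. 2: 1.0(9.02) = 9.02
Eq. 3: 0.67(9.02) - 1.0(7.59) = -1.55
Eq. 4: 1.0(9.02) + 1.0(7.38) + 0.6(3.20) = 18.32
Eq. 5: 0.67(9.02) - 0.7(7.38) = 0.88
Eq. 6: 1.0(9.02) + 1.0(7.59) + 0.7(3.20) + 0.75(1.05) = 19.64
Eq. 7: 1.0(9.02) + 1.0(6.38) + 0.6(1.05) = 16.03
The controlling combination is 6, giving 19.64 kPa.

19.64 kPa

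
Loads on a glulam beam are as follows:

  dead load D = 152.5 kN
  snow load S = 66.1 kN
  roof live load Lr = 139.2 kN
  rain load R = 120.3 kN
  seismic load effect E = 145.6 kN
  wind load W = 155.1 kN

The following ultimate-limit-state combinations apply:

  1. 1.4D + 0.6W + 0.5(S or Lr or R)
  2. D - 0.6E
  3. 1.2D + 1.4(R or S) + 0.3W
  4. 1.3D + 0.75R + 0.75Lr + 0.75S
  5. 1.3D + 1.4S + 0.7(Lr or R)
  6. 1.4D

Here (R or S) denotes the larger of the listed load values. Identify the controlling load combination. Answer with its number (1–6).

(S or Lr or R) → Lr = 139.2 kN; (R or S) → R = 120.3 kN; (Lr or R) → Lr = 139.2 kN.
1. 1.4(152.5) + 0.6(155.1) + 0.5(139.2) = 213.50 + 93.06 + 69.60 = 376.16
2. 1.0(152.5) - 0.6(145.6) = 152.50 - 87.36 = 65.14
3. 1.2(152.5) + 1.4(120.3) + 0.3(155.1) = 183.00 + 168.42 + 46.53 = 397.95
4. 1.3(152.5) + 0.75(120.3) + 0.75(139.2) + 0.75(66.1) = 442.45
5. 1.3(152.5) + 1.4(66.1) + 0.7(139.2) = 198.25 + 92.54 + 97.44 = 388.23
6. 1.4(152.5) = 213.50
The largest value is 442.45 kN from combination 4.

Combination 4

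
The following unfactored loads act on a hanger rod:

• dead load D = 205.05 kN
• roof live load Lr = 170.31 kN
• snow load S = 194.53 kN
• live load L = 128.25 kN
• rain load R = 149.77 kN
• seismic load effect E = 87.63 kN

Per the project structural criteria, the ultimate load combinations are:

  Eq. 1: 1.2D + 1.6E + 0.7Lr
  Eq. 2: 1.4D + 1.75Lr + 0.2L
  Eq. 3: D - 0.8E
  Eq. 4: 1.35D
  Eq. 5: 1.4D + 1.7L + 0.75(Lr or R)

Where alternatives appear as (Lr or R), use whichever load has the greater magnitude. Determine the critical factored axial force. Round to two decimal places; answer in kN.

632.83 kN

(Lr or R) → Lr = 170.31 kN.
Eq. 1: 1.2(205.05) + 1.6(87.63) + 0.7(170.31) = 246.06 + 140.21 + 119.22 = 505.49
Eq. 2: 1.4(205.05) + 1.75(170.31) + 0.2(128.25) = 287.07 + 298.04 + 25.65 = 610.76
Eq. 3: 1.0(205.05) - 0.8(87.63) = 205.05 - 70.10 = 134.95
Eq. 4: 1.35(205.05) = 276.82
Eq. 5: 1.4(205.05) + 1.7(128.25) + 0.75(170.31) = 287.07 + 218.03 + 127.73 = 632.83
Combination 5 governs: N_u = 632.83 kN.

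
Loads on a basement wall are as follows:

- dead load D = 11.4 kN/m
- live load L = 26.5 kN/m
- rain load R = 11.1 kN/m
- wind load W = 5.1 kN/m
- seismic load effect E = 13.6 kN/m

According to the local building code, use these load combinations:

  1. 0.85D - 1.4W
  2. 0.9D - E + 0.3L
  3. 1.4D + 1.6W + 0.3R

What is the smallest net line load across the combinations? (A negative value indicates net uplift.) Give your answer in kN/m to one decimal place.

1. 0.85(11.4) - 1.4(5.1) = 2.6
2. 0.9(11.4) - 1.0(13.6) + 0.3(26.5) = 4.6
3. 1.4(11.4) + 1.6(5.1) + 0.3(11.1) = 27.5
Combination 1 gives the minimum: 2.6 kN/m.

2.6 kN/m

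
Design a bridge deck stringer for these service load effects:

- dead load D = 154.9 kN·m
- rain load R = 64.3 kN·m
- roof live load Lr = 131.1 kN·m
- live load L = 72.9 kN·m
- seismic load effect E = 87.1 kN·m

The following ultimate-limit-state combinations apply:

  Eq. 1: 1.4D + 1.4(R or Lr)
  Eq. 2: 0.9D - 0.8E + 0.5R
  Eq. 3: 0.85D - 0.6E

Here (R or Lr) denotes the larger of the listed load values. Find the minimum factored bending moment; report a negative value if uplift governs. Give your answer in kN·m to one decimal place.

(R or Lr) → Lr = 131.1 kN·m.
Eq. 1: 1.4(154.9) + 1.4(131.1) = 216.9 + 183.5 = 400.4
Eq. 2: 0.9(154.9) - 0.8(87.1) + 0.5(64.3) = 139.4 - 69.7 + 32.2 = 101.9
Eq. 3: 0.85(154.9) - 0.6(87.1) = 131.7 - 52.3 = 79.4
Combination 3 gives the minimum: 79.4 kN·m.

79.4 kN·m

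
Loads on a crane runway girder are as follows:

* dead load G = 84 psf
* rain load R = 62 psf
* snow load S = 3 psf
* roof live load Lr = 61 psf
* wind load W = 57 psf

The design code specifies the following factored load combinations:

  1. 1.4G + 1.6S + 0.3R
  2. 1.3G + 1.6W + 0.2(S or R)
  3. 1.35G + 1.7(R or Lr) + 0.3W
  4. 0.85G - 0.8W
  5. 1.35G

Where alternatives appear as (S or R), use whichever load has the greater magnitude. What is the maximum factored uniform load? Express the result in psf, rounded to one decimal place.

235.9 psf

(S or R) → R = 62 psf; (R or Lr) → R = 62 psf.
1. 1.4(84) + 1.6(3) + 0.3(62) = 117.6 + 4.8 + 18.6 = 141.0
2. 1.3(84) + 1.6(57) + 0.2(62) = 109.2 + 91.2 + 12.4 = 212.8
3. 1.35(84) + 1.7(62) + 0.3(57) = 113.4 + 105.4 + 17.1 = 235.9
4. 0.85(84) - 0.8(57) = 71.4 - 45.6 = 25.8
5. 1.35(84) = 113.4
The controlling combination is 3, giving 235.9 psf.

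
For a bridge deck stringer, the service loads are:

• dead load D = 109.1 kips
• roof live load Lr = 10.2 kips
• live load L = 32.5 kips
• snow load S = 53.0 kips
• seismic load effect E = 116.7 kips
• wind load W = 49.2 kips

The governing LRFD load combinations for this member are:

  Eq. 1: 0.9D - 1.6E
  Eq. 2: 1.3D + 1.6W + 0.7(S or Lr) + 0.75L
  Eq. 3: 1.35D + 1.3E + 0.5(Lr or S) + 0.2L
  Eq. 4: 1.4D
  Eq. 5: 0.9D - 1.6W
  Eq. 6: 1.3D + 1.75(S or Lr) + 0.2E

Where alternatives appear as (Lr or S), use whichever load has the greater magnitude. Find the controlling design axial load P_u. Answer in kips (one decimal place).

332.0 kips

(S or Lr) → S = 53.0 kips; (Lr or S) → S = 53.0 kips.
Eq. 1: 0.9(109.1) - 1.6(116.7) = 98.2 - 186.7 = -88.5
Eq. 2: 1.3(109.1) + 1.6(49.2) + 0.7(53.0) + 0.75(32.5) = 141.8 + 78.7 + 37.1 + 24.4 = 282.0
Eq. 3: 1.35(109.1) + 1.3(116.7) + 0.5(53.0) + 0.2(32.5) = 147.3 + 151.7 + 26.5 + 6.5 = 332.0
Eq. 4: 1.4(109.1) = 152.7
Eq. 5: 0.9(109.1) - 1.6(49.2) = 98.2 - 78.7 = 19.5
Eq. 6: 1.3(109.1) + 1.75(53.0) + 0.2(116.7) = 141.8 + 92.8 + 23.3 = 257.9
Maximum is from combination 3.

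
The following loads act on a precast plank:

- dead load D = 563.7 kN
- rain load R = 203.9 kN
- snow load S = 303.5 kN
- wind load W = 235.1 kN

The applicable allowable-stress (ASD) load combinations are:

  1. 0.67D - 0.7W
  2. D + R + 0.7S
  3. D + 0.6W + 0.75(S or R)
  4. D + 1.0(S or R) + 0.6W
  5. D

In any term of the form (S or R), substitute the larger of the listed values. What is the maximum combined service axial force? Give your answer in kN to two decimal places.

(S or R) → S = 303.5 kN.
1. 0.67(563.7) - 0.7(235.1) = 377.68 - 164.57 = 213.11
2. 1.0(563.7) + 1.0(203.9) + 0.7(303.5) = 563.70 + 203.90 + 212.45 = 980.05
3. 1.0(563.7) + 0.6(235.1) + 0.75(303.5) = 563.70 + 141.06 + 227.63 = 932.39
4. 1.0(563.7) + 1.0(303.5) + 0.6(235.1) = 563.70 + 303.50 + 141.06 = 1008.26
5. 1.0(563.7) = 563.70
Combination 4 governs: N = 1008.26 kN.

1008.26 kN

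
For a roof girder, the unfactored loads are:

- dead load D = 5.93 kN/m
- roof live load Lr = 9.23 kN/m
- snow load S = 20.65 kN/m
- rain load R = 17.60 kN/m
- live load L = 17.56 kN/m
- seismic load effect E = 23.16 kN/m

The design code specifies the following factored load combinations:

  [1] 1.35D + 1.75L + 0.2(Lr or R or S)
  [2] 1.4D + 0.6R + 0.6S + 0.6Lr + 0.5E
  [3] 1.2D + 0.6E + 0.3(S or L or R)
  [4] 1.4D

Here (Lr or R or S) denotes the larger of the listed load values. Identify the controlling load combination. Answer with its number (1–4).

Combination 2

(Lr or R or S) → S = 20.65 kN/m; (S or L or R) → S = 20.65 kN/m.
[1] 1.35(5.93) + 1.75(17.56) + 0.2(20.65) = 8.01 + 30.73 + 4.13 = 42.87
[2] 1.4(5.93) + 0.6(17.60) + 0.6(20.65) + 0.6(9.23) + 0.5(23.16) = 8.30 + 10.56 + 12.39 + 5.54 + 11.58 = 48.37
[3] 1.2(5.93) + 0.6(23.16) + 0.3(20.65) = 27.21
[4] 1.4(5.93) = 8.30
The largest value is 48.37 kN/m from combination 2.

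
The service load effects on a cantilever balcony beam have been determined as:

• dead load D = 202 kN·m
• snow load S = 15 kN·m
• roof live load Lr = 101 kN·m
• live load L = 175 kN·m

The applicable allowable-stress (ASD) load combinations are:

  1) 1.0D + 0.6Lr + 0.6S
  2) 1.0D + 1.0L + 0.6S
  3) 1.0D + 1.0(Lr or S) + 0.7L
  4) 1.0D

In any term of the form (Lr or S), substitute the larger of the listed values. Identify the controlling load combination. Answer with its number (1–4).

Combination 3

(Lr or S) → Lr = 101 kN·m.
1) 1.0(202) + 0.6(101) + 0.6(15) = 202.00 + 60.60 + 9.00 = 271.60
2) 1.0(202) + 1.0(175) + 0.6(15) = 202.00 + 175.00 + 9.00 = 386.00
3) 1.0(202) + 1.0(101) + 0.7(175) = 202.00 + 101.00 + 122.50 = 425.50
4) 1.0(202) = 202.00
The largest value is 425.50 kN·m from combination 3.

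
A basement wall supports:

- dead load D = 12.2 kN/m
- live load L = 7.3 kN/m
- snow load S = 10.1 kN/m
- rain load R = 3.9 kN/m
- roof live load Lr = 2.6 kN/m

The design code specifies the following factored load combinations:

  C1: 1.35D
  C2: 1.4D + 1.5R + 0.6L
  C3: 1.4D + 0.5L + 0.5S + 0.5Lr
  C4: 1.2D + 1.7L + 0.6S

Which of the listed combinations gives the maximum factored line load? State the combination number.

C1: 1.35(12.2) = 16.5
C2: 1.4(12.2) + 1.5(3.9) + 0.6(7.3) = 27.3
C3: 1.4(12.2) + 0.5(7.3) + 0.5(10.1) + 0.5(2.6) = 27.1
C4: 1.2(12.2) + 1.7(7.3) + 0.6(10.1) = 14.6 + 12.4 + 6.1 = 33.1
The largest value is 33.1 kN/m from combination 4.

Combination 4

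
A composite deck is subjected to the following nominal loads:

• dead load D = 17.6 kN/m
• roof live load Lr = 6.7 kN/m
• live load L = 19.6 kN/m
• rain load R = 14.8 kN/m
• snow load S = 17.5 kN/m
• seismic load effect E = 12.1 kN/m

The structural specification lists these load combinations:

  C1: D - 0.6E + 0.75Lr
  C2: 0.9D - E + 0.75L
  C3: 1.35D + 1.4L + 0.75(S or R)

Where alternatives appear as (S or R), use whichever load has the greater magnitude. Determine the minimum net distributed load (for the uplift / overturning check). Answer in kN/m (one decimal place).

(S or R) → S = 17.5 kN/m.
C1: 1.0(17.6) - 0.6(12.1) + 0.75(6.7) = 15.4
C2: 0.9(17.6) - 1.0(12.1) + 0.75(19.6) = 15.8 - 12.1 + 14.7 = 18.4
C3: 1.35(17.6) + 1.4(19.6) + 0.75(17.5) = 23.8 + 27.4 + 13.1 = 64.3
Combination 1 gives the minimum: 15.4 kN/m.

15.4 kN/m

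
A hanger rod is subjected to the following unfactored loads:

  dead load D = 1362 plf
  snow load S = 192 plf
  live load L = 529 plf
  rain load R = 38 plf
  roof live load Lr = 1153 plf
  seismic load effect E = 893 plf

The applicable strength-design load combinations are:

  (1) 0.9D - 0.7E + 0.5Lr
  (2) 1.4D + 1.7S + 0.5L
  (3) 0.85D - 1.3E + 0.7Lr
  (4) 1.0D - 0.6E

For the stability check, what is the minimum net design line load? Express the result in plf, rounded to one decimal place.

(1) 0.9(1362) - 0.7(893) + 0.5(1153) = 1177.2
(2) 1.4(1362) + 1.7(192) + 0.5(529) = 2497.7
(3) 0.85(1362) - 1.3(893) + 0.7(1153) = 803.9
(4) 1.0(1362) - 0.6(893) = 826.2
Combination 3 gives the minimum: 803.9 plf.

803.9 plf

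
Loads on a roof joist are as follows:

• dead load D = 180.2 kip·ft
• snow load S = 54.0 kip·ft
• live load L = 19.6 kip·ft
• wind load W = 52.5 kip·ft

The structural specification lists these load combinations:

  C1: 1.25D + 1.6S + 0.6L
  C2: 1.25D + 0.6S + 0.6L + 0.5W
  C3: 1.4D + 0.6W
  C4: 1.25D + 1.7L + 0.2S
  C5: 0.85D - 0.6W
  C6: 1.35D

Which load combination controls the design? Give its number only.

C1: 1.25(180.2) + 1.6(54.0) + 0.6(19.6) = 323.4
C2: 1.25(180.2) + 0.6(54.0) + 0.6(19.6) + 0.5(52.5) = 295.7
C3: 1.4(180.2) + 0.6(52.5) = 283.8
C4: 1.25(180.2) + 1.7(19.6) + 0.2(54.0) = 269.4
C5: 0.85(180.2) - 0.6(52.5) = 121.7
C6: 1.35(180.2) = 243.3
The largest value is 323.4 kip·ft from combination 1.

Combination 1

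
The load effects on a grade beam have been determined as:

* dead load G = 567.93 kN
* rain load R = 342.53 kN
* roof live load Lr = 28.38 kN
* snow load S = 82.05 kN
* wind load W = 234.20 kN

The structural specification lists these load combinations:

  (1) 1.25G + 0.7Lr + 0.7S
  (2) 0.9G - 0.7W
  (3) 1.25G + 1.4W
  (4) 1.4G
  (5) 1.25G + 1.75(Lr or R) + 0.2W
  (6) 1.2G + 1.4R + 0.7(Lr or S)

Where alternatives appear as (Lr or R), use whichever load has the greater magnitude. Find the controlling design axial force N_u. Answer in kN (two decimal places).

1356.18 kN

(Lr or R) → R = 342.53 kN; (Lr or S) → S = 82.05 kN.
(1) 1.25(567.93) + 0.7(28.38) + 0.7(82.05) = 787.21
(2) 0.9(567.93) - 0.7(234.20) = 347.20
(3) 1.25(567.93) + 1.4(234.20) = 1037.79
(4) 1.4(567.93) = 795.10
(5) 1.25(567.93) + 1.75(342.53) + 0.2(234.20) = 1356.18
(6) 1.2(567.93) + 1.4(342.53) + 0.7(82.05) = 1218.49
The controlling combination is 5, giving 1356.18 kN.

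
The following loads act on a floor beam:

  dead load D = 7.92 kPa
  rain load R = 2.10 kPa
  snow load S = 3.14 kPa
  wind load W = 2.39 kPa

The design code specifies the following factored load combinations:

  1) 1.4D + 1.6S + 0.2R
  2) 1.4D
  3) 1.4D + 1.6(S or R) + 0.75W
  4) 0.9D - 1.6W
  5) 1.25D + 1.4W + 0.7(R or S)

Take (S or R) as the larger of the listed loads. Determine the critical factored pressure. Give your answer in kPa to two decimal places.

(S or R) → S = 3.14 kPa; (R or S) → S = 3.14 kPa.
1) 1.4(7.92) + 1.6(3.14) + 0.2(2.10) = 16.53
2) 1.4(7.92) = 11.09
3) 1.4(7.92) + 1.6(3.14) + 0.75(2.39) = 17.90
4) 0.9(7.92) - 1.6(2.39) = 3.30
5) 1.25(7.92) + 1.4(2.39) + 0.7(3.14) = 15.44
Combination 3 governs: p_u = 17.90 kPa.

17.90 kPa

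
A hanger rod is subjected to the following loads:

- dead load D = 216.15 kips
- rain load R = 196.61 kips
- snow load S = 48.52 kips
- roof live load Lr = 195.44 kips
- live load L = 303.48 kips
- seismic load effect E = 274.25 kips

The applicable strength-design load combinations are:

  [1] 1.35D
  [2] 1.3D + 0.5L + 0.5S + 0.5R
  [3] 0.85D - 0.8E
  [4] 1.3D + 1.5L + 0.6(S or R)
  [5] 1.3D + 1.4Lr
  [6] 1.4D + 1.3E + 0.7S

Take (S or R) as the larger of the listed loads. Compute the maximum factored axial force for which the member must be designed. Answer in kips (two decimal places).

854.18 kips

(S or R) → R = 196.61 kips.
[1] 1.35(216.15) = 291.80
[2] 1.3(216.15) + 0.5(303.48) + 0.5(48.52) + 0.5(196.61) = 555.30
[3] 0.85(216.15) - 0.8(274.25) = -35.67
[4] 1.3(216.15) + 1.5(303.48) + 0.6(196.61) = 854.18
[5] 1.3(216.15) + 1.4(195.44) = 554.61
[6] 1.4(216.15) + 1.3(274.25) + 0.7(48.52) = 693.10
The controlling combination is 4, giving 854.18 kips.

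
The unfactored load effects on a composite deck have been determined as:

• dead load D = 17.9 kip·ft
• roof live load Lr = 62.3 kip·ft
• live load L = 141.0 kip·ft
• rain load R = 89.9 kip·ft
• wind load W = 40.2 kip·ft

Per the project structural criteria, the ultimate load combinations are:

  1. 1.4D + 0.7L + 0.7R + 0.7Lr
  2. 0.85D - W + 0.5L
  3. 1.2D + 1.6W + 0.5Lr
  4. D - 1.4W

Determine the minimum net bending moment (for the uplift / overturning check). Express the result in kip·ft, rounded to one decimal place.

1. 1.4(17.9) + 0.7(141.0) + 0.7(89.9) + 0.7(62.3) = 25.1 + 98.7 + 62.9 + 43.6 = 230.3
2. 0.85(17.9) - 1.0(40.2) + 0.5(141.0) = 15.2 - 40.2 + 70.5 = 45.5
3. 1.2(17.9) + 1.6(40.2) + 0.5(62.3) = 21.5 + 64.3 + 31.2 = 117.0
4. 1.0(17.9) - 1.4(40.2) = 17.9 - 56.3 = -38.4
Combination 4 gives the minimum: -38.4 kip·ft.

-38.4 kip·ft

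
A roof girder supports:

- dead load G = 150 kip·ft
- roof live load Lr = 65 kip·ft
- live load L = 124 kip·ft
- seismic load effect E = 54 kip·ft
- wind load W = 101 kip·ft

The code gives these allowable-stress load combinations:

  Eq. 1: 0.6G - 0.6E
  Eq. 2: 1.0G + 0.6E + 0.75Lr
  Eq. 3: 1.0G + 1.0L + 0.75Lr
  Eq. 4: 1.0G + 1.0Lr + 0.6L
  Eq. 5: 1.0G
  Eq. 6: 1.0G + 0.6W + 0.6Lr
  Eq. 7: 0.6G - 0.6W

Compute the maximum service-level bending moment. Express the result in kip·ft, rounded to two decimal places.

Eq. 1: 0.6(150) - 0.6(54) = 90.00 - 32.40 = 57.60
Eq. 2: 1.0(150) + 0.6(54) + 0.75(65) = 150.00 + 32.40 + 48.75 = 231.15
Eq. 3: 1.0(150) + 1.0(124) + 0.75(65) = 150.00 + 124.00 + 48.75 = 322.75
Eq. 4: 1.0(150) + 1.0(65) + 0.6(124) = 150.00 + 65.00 + 74.40 = 289.40
Eq. 5: 1.0(150) = 150.00
Eq. 6: 1.0(150) + 0.6(101) + 0.6(65) = 150.00 + 60.60 + 39.00 = 249.60
Eq. 7: 0.6(150) - 0.6(101) = 90.00 - 60.60 = 29.40
The controlling combination is 3, giving 322.75 kip·ft.

322.75 kip·ft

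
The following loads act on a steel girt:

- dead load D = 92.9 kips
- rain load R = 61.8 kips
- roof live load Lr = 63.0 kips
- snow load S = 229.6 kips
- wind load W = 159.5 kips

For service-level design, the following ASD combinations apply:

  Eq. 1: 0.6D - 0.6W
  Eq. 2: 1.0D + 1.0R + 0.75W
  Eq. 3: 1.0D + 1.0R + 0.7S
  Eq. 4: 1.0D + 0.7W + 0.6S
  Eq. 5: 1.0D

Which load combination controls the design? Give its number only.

Combination 4

Eq. 1: 0.6(92.9) - 0.6(159.5) = 55.74 - 95.70 = -39.96
Eq. 2: 1.0(92.9) + 1.0(61.8) + 0.75(159.5) = 92.90 + 61.80 + 119.63 = 274.33
Eq. 3: 1.0(92.9) + 1.0(61.8) + 0.7(229.6) = 92.90 + 61.80 + 160.72 = 315.42
Eq. 4: 1.0(92.9) + 0.7(159.5) + 0.6(229.6) = 92.90 + 111.65 + 137.76 = 342.31
Eq. 5: 1.0(92.9) = 92.90
The largest value is 342.31 kips from combination 4.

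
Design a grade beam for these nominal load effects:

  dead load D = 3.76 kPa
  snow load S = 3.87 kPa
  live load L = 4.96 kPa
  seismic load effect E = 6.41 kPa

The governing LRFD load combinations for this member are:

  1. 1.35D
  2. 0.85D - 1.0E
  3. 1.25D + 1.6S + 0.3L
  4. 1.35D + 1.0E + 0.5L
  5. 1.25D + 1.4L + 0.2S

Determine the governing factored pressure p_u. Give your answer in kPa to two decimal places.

1. 1.35(3.76) = 5.08
2. 0.85(3.76) - 1.0(6.41) = -3.21
3. 1.25(3.76) + 1.6(3.87) + 0.3(4.96) = 12.38
4. 1.35(3.76) + 1.0(6.41) + 0.5(4.96) = 13.97
5. 1.25(3.76) + 1.4(4.96) + 0.2(3.87) = 12.42
The controlling combination is 4, giving 13.97 kPa.

13.97 kPa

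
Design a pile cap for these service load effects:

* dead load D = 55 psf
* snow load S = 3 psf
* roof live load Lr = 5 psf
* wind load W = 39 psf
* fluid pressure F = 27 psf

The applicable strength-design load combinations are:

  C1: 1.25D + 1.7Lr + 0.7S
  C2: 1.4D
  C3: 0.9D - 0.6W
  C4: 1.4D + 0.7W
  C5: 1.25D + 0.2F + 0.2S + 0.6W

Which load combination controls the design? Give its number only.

C1: 1.25(55) + 1.7(5) + 0.7(3) = 68.75 + 8.50 + 2.10 = 79.35
C2: 1.4(55) = 77.00
C3: 0.9(55) - 0.6(39) = 49.50 - 23.40 = 26.10
C4: 1.4(55) + 0.7(39) = 77.00 + 27.30 = 104.30
C5: 1.25(55) + 0.2(27) + 0.2(3) + 0.6(39) = 68.75 + 5.40 + 0.60 + 23.40 = 98.15
The largest value is 104.30 psf from combination 4.

Combination 4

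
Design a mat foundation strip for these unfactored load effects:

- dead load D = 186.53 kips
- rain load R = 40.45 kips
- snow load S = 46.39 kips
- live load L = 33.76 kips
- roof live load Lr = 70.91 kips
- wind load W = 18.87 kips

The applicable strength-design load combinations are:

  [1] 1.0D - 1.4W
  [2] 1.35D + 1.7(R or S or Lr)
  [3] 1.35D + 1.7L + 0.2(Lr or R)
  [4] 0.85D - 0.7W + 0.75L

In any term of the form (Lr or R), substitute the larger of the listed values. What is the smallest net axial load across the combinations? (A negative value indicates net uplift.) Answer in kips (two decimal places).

160.11 kips

(R or S or Lr) → Lr = 70.91 kips; (Lr or R) → Lr = 70.91 kips.
[1] 1.0(186.53) - 1.4(18.87) = 160.11
[2] 1.35(186.53) + 1.7(70.91) = 372.36
[3] 1.35(186.53) + 1.7(33.76) + 0.2(70.91) = 323.39
[4] 0.85(186.53) - 0.7(18.87) + 0.75(33.76) = 170.66
Combination 1 gives the minimum: 160.11 kips.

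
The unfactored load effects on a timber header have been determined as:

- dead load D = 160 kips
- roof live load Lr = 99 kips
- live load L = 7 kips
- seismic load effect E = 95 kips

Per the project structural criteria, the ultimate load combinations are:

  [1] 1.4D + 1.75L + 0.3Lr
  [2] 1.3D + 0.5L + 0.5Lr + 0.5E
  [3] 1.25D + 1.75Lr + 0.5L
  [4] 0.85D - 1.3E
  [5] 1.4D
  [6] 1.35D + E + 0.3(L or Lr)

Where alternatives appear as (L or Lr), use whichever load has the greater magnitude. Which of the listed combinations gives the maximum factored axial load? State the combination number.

Combination 3

(L or Lr) → Lr = 99 kips.
[1] 1.4(160) + 1.75(7) + 0.3(99) = 224.00 + 12.25 + 29.70 = 265.95
[2] 1.3(160) + 0.5(7) + 0.5(99) + 0.5(95) = 208.00 + 3.50 + 49.50 + 47.50 = 308.50
[3] 1.25(160) + 1.75(99) + 0.5(7) = 200.00 + 173.25 + 3.50 = 376.75
[4] 0.85(160) - 1.3(95) = 136.00 - 123.50 = 12.50
[5] 1.4(160) = 224.00
[6] 1.35(160) + 1.0(95) + 0.3(99) = 216.00 + 95.00 + 29.70 = 340.70
The largest value is 376.75 kips from combination 3.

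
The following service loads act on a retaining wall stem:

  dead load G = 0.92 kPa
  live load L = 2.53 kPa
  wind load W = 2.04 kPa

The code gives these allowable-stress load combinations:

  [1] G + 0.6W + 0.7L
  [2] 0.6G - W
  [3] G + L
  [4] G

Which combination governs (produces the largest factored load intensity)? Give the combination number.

[1] 1.0(0.92) + 0.6(2.04) + 0.7(2.53) = 3.92
[2] 0.6(0.92) - 1.0(2.04) = 0.55 - 2.04 = -1.49
[3] 1.0(0.92) + 1.0(2.53) = 0.92 + 2.53 = 3.45
[4] 1.0(0.92) = 0.92
The largest value is 3.92 kPa from combination 1.

Combination 1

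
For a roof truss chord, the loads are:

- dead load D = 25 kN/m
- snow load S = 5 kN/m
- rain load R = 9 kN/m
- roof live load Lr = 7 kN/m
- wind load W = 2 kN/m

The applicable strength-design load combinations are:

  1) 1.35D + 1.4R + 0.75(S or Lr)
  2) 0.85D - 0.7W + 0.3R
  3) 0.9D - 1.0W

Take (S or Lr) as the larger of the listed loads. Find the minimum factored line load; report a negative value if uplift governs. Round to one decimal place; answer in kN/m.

20.5 kN/m

(S or Lr) → Lr = 7 kN/m.
1) 1.35(25) + 1.4(9) + 0.75(7) = 51.6
2) 0.85(25) - 0.7(2) + 0.3(9) = 22.6
3) 0.9(25) - 1.0(2) = 20.5
Combination 3 gives the minimum: 20.5 kN/m.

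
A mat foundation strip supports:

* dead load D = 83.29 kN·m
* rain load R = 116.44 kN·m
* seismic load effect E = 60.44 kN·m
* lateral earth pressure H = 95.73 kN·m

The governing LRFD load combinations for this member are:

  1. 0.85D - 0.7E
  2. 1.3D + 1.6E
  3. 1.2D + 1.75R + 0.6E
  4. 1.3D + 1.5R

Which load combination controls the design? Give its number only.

1. 0.85(83.29) - 0.7(60.44) = 28.49
2. 1.3(83.29) + 1.6(60.44) = 204.98
3. 1.2(83.29) + 1.75(116.44) + 0.6(60.44) = 339.98
4. 1.3(83.29) + 1.5(116.44) = 282.94
The largest value is 339.98 kN·m from combination 3.

Combination 3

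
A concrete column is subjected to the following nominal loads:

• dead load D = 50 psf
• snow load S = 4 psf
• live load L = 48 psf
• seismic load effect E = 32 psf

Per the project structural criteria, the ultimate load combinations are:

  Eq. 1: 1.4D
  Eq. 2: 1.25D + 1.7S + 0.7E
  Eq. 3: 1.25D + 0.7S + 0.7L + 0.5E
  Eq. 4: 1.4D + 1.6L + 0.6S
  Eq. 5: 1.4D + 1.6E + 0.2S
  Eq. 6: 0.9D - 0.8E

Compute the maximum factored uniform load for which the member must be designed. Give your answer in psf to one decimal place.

149.2 psf

Eq. 1: 1.4(50) = 70.0
Eq. 2: 1.25(50) + 1.7(4) + 0.7(32) = 62.5 + 6.8 + 22.4 = 91.7
Eq. 3: 1.25(50) + 0.7(4) + 0.7(48) + 0.5(32) = 62.5 + 2.8 + 33.6 + 16.0 = 114.9
Eq. 4: 1.4(50) + 1.6(48) + 0.6(4) = 70.0 + 76.8 + 2.4 = 149.2
Eq. 5: 1.4(50) + 1.6(32) + 0.2(4) = 70.0 + 51.2 + 0.8 = 122.0
Eq. 6: 0.9(50) - 0.8(32) = 45.0 - 25.6 = 19.4
Combination 4 governs: q_u = 149.2 psf.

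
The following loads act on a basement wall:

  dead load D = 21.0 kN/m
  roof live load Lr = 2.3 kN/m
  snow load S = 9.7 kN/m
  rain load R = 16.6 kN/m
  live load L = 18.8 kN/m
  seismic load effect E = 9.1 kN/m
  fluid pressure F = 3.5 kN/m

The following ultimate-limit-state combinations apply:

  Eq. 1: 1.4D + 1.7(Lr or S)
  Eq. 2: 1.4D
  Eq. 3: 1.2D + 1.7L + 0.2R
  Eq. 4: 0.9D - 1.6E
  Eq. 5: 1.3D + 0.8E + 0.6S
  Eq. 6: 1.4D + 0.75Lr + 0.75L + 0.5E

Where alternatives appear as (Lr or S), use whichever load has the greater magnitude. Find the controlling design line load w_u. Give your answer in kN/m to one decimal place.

60.5 kN/m

(Lr or S) → S = 9.7 kN/m.
Eq. 1: 1.4(21.0) + 1.7(9.7) = 45.9
Eq. 2: 1.4(21.0) = 29.4
Eq. 3: 1.2(21.0) + 1.7(18.8) + 0.2(16.6) = 60.5
Eq. 4: 0.9(21.0) - 1.6(9.1) = 4.3
Eq. 5: 1.3(21.0) + 0.8(9.1) + 0.6(9.7) = 40.4
Eq. 6: 1.4(21.0) + 0.75(2.3) + 0.75(18.8) + 0.5(9.1) = 49.8
Maximum is from combination 3.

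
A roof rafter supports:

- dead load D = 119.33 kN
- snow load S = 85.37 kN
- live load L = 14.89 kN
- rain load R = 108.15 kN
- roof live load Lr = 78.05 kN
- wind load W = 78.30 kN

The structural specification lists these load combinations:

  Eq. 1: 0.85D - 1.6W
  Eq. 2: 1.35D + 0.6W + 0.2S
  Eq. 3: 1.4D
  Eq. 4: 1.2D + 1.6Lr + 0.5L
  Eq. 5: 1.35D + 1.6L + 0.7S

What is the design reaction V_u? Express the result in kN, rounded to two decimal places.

Eq. 1: 0.85(119.33) - 1.6(78.30) = 101.43 - 125.28 = -23.85
Eq. 2: 1.35(119.33) + 0.6(78.30) + 0.2(85.37) = 161.10 + 46.98 + 17.07 = 225.15
Eq. 3: 1.4(119.33) = 167.06
Eq. 4: 1.2(119.33) + 1.6(78.05) + 0.5(14.89) = 275.52
Eq. 5: 1.35(119.33) + 1.6(14.89) + 0.7(85.37) = 161.10 + 23.82 + 59.76 = 244.68
The controlling combination is 4, giving 275.52 kN.

275.52 kN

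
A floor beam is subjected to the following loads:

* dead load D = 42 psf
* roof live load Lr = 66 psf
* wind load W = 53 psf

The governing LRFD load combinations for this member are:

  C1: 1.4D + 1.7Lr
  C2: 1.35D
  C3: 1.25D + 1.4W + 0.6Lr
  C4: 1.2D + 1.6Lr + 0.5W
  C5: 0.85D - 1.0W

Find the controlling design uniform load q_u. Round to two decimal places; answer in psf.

182.50 psf

C1: 1.4(42) + 1.7(66) = 171.00
C2: 1.35(42) = 56.70
C3: 1.25(42) + 1.4(53) + 0.6(66) = 166.30
C4: 1.2(42) + 1.6(66) + 0.5(53) = 182.50
C5: 0.85(42) - 1.0(53) = -17.30
Maximum is from combination 4.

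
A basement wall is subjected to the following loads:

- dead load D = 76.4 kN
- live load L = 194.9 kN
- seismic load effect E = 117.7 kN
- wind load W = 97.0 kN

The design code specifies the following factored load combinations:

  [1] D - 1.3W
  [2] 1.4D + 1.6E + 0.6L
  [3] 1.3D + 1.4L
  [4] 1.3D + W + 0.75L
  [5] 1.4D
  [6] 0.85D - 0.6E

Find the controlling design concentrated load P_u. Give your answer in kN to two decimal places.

412.22 kN

[1] 1.0(76.4) - 1.3(97.0) = 76.40 - 126.10 = -49.70
[2] 1.4(76.4) + 1.6(117.7) + 0.6(194.9) = 106.96 + 188.32 + 116.94 = 412.22
[3] 1.3(76.4) + 1.4(194.9) = 99.32 + 272.86 = 372.18
[4] 1.3(76.4) + 1.0(97.0) + 0.75(194.9) = 99.32 + 97.00 + 146.18 = 342.50
[5] 1.4(76.4) = 106.96
[6] 0.85(76.4) - 0.6(117.7) = 64.94 - 70.62 = -5.68
Maximum is from combination 2.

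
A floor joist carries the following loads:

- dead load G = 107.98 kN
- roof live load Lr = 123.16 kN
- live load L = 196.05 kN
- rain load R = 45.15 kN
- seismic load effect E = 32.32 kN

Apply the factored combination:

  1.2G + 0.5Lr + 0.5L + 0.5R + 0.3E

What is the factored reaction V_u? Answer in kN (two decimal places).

1.2(107.98) + 0.5(123.16) + 0.5(196.05) + 0.5(45.15) + 0.3(32.32) = 321.45
V_u = 321.45 kN.

321.45 kN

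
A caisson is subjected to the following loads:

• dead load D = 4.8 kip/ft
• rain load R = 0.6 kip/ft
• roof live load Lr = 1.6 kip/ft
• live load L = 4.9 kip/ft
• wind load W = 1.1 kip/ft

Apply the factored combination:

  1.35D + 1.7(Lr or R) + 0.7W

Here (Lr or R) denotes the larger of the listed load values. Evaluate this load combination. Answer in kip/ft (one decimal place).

(Lr or R) → Lr = 1.6 kip/ft.
1.35(4.8) + 1.7(1.6) + 0.7(1.1) = 10.0
w_u = 10.0 kip/ft.

10.0 kip/ft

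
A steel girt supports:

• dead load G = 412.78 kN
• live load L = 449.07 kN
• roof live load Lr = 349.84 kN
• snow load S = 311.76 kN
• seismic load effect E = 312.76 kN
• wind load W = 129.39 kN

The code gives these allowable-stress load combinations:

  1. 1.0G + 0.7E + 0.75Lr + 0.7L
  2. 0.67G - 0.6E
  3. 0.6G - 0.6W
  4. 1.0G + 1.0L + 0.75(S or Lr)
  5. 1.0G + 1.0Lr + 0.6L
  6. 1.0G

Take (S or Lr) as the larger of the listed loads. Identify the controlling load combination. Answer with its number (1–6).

(S or Lr) → Lr = 349.84 kN.
1. 1.0(412.78) + 0.7(312.76) + 0.75(349.84) + 0.7(449.07) = 412.78 + 218.93 + 262.38 + 314.35 = 1208.44
2. 0.67(412.78) - 0.6(312.76) = 88.91
3. 0.6(412.78) - 0.6(129.39) = 170.03
4. 1.0(412.78) + 1.0(449.07) + 0.75(349.84) = 412.78 + 449.07 + 262.38 = 1124.23
5. 1.0(412.78) + 1.0(349.84) + 0.6(449.07) = 412.78 + 349.84 + 269.44 = 1032.06
6. 1.0(412.78) = 412.78
The largest value is 1208.44 kN from combination 1.

Combination 1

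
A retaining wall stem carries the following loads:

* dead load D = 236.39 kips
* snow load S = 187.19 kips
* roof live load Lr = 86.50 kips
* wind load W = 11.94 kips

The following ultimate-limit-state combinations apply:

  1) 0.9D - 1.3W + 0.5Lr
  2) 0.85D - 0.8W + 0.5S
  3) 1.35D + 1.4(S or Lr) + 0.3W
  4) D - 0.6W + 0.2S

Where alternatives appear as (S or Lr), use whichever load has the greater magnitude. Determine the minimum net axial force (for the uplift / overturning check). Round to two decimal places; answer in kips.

(S or Lr) → S = 187.19 kips.
1) 0.9(236.39) - 1.3(11.94) + 0.5(86.50) = 212.75 - 15.52 + 43.25 = 240.48
2) 0.85(236.39) - 0.8(11.94) + 0.5(187.19) = 284.97
3) 1.35(236.39) + 1.4(187.19) + 0.3(11.94) = 584.77
4) 1.0(236.39) - 0.6(11.94) + 0.2(187.19) = 266.66
Combination 1 gives the minimum: 240.48 kips.

240.48 kips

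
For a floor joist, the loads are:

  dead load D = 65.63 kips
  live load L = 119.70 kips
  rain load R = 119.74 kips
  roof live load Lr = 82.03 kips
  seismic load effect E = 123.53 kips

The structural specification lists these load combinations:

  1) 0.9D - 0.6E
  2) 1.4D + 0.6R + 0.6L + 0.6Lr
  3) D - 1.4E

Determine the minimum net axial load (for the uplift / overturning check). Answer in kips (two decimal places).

-107.31 kips

1) 0.9(65.63) - 0.6(123.53) = 59.07 - 74.12 = -15.05
2) 1.4(65.63) + 0.6(119.74) + 0.6(119.70) + 0.6(82.03) = 91.88 + 71.84 + 71.82 + 49.22 = 284.76
3) 1.0(65.63) - 1.4(123.53) = 65.63 - 172.94 = -107.31
Combination 3 gives the minimum: -107.31 kips.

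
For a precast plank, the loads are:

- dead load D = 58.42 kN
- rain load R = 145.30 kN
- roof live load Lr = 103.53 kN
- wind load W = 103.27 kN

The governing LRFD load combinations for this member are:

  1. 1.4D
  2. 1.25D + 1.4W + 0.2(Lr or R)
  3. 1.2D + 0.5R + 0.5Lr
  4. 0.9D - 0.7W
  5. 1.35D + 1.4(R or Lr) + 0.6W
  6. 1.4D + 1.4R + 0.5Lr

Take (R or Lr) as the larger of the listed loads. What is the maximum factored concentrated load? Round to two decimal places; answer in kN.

(Lr or R) → R = 145.30 kN; (R or Lr) → R = 145.30 kN.
1. 1.4(58.42) = 81.79
2. 1.25(58.42) + 1.4(103.27) + 0.2(145.30) = 246.66
3. 1.2(58.42) + 0.5(145.30) + 0.5(103.53) = 70.10 + 72.65 + 51.77 = 194.52
4. 0.9(58.42) - 0.7(103.27) = 52.58 - 72.29 = -19.71
5. 1.35(58.42) + 1.4(145.30) + 0.6(103.27) = 78.87 + 203.42 + 61.96 = 344.25
6. 1.4(58.42) + 1.4(145.30) + 0.5(103.53) = 336.97
The controlling combination is 5, giving 344.25 kN.

344.25 kN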